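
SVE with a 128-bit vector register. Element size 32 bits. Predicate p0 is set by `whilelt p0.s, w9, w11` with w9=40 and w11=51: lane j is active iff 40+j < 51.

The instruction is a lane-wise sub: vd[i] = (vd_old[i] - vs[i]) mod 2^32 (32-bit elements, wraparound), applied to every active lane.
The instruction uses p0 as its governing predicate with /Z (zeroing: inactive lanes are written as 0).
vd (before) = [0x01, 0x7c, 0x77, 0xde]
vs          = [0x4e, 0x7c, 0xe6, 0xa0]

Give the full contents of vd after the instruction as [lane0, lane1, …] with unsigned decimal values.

vd = [4294967219, 0, 4294967185, 62]

lane count: 128 div 32 = 4
whilelt: lane j active iff 40+j < 51 → j < 11 → 4 active
[0] sub(0x01,0x4e) = 0xffffffb3
[1] sub(0x7c,0x7c) = 0x00
[2] sub(0x77,0xe6) = 0xffffff91
[3] sub(0xde,0xa0) = 0x3e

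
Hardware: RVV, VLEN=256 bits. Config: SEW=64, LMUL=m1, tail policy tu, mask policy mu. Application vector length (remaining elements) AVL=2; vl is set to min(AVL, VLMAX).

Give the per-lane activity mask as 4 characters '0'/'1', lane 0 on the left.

predicate = 1100

VLMAX = (256 × 1) / 64 = 4 lanes
vl = min(AVL, VLMAX) = min(2, 4) = 2
bits (lane 0 leftmost): 1100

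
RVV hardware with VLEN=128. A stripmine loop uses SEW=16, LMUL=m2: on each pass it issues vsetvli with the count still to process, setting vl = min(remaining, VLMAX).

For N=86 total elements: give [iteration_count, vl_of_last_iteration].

VLMAX = VLEN×LMUL/SEW = 128×2/16 = 16
86 elements at 16/iter → 6 passes, remainder 6 on the last

[iterations, last_vl] = [6, 6]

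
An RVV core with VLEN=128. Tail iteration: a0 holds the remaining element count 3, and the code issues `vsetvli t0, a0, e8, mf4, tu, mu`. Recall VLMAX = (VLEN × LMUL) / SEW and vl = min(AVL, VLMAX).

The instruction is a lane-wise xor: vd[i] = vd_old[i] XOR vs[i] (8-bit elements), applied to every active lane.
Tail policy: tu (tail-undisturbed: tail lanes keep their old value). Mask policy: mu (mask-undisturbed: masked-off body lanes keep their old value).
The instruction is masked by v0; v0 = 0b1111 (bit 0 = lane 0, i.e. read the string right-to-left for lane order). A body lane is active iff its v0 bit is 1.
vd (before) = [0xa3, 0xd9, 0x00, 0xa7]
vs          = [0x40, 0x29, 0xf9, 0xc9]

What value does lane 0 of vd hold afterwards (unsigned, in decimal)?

VLMAX = (128 × 1/4) / 8 = 4 lanes
vl = min(AVL, VLMAX) = min(3, 4) = 3
lane  0: xor(0xa3,0x40) ⇒ 0xe3
lane  1: xor(0xd9,0x29) ⇒ 0xf0
lane  2: xor(0x00,0xf9) ⇒ 0xf9
lane  3: tail/keep ⇒ 0xa7

vd[0] = 227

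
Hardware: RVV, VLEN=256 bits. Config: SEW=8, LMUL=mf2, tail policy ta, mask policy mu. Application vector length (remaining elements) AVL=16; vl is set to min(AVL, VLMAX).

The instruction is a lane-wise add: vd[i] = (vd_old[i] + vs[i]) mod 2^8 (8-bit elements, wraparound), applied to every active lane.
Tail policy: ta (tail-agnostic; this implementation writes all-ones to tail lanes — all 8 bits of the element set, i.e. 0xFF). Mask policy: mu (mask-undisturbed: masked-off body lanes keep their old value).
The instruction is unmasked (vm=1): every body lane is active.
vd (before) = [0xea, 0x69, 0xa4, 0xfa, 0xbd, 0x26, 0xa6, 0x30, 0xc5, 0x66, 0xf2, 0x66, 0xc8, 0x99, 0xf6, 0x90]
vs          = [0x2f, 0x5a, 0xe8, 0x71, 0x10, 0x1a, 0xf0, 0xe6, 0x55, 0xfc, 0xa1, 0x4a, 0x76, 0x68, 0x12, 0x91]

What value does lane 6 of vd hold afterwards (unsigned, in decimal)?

lanes per group: 256·1/2/8 = 16
vl = min(AVL, VLMAX) = min(16, 16) = 16
vd[0] add(0xea,0x2f) -> 0x19
vd[1] add(0x69,0x5a) -> 0xc3
vd[2] add(0xa4,0xe8) -> 0x8c
vd[3] add(0xfa,0x71) -> 0x6b
vd[4] add(0xbd,0x10) -> 0xcd
vd[5] add(0x26,0x1a) -> 0x40
vd[6] add(0xa6,0xf0) -> 0x96
vd[7] add(0x30,0xe6) -> 0x16
vd[8] add(0xc5,0x55) -> 0x1a
vd[9] add(0x66,0xfc) -> 0x62
vd[10] add(0xf2,0xa1) -> 0x93
vd[11] add(0x66,0x4a) -> 0xb0
vd[12] add(0xc8,0x76) -> 0x3e
vd[13] add(0x99,0x68) -> 0x01
vd[14] add(0xf6,0x12) -> 0x08
vd[15] add(0x90,0x91) -> 0x21

vd[6] = 150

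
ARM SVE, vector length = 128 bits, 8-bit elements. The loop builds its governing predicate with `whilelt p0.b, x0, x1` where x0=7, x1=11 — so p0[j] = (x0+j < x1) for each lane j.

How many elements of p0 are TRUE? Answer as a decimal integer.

register lanes = 128/8 = 16
active while 7+j < 11, i.e. j ∈ [0,4) capped at 16 ⇒ 4

vl = 4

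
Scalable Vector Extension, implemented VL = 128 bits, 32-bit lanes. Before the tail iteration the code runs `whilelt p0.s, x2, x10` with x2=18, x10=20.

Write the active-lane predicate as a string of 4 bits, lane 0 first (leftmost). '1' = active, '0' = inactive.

predicate = 1100

128-bit reg / 32-bit elem → 4 lanes
p0[j] = (18+j < 20); true for j=0..1 → 2 lanes set
bits (lane 0 leftmost): 1100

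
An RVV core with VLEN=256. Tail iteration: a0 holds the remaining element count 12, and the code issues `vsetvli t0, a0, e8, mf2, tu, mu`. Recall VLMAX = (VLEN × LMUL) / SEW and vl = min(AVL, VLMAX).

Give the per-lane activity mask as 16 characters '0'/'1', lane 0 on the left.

predicate = 1111111111110000

VLMAX = VLEN×LMUL/SEW = 256×1/2/8 = 16
AVL=12 ≤ VLMAX=16, so vl = 12
bits (lane 0 leftmost): 1111111111110000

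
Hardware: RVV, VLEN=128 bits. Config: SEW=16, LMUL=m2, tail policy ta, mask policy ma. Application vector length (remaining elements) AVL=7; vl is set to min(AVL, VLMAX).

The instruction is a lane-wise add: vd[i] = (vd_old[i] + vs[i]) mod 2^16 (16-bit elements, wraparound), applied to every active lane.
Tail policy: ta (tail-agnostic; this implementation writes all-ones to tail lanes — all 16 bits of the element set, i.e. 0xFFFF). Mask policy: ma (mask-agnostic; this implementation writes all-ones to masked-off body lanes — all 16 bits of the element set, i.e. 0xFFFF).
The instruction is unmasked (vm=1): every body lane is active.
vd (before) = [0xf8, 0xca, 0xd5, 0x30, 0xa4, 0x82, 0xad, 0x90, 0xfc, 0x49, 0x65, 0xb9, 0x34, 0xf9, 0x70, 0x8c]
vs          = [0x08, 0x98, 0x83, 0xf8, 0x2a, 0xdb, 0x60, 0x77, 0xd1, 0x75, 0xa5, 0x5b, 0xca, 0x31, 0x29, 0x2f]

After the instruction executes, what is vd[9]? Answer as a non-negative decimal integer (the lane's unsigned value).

vd[9] = 65535

VLMAX = VLEN×LMUL/SEW = 128×2/16 = 16
AVL=7 ≤ VLMAX=16, so vl = 7
vd[0] add(0xf8,0x08) -> 0x100
vd[1] add(0xca,0x98) -> 0x162
vd[2] add(0xd5,0x83) -> 0x158
vd[3] add(0x30,0xf8) -> 0x128
vd[4] add(0xa4,0x2a) -> 0xce
vd[5] add(0x82,0xdb) -> 0x15d
vd[6] add(0xad,0x60) -> 0x10d
vd[7] tail/ones -> 0xffff
vd[8] tail/ones -> 0xffff
vd[9] tail/ones -> 0xffff
vd[10] tail/ones -> 0xffff
vd[11] tail/ones -> 0xffff
vd[12] tail/ones -> 0xffff
vd[13] tail/ones -> 0xffff
vd[14] tail/ones -> 0xffff
vd[15] tail/ones -> 0xffff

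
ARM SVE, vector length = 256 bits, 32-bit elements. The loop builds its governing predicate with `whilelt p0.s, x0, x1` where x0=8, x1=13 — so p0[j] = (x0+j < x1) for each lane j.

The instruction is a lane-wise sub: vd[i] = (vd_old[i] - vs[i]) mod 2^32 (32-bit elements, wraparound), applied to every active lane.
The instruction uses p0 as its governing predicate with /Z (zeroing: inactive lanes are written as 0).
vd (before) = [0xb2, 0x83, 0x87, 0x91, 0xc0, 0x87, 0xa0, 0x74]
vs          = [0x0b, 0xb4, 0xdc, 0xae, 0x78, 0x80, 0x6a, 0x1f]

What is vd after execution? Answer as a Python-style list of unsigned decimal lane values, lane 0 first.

vd = [167, 4294967247, 4294967211, 4294967267, 72, 0, 0, 0]

register lanes = 256/32 = 8
active while 8+j < 13, i.e. j ∈ [0,5) capped at 8 ⇒ 5
vd[0] sub(0xb2,0x0b) -> 0xa7
vd[1] sub(0x83,0xb4) -> 0xffffffcf
vd[2] sub(0x87,0xdc) -> 0xffffffab
vd[3] sub(0x91,0xae) -> 0xffffffe3
vd[4] sub(0xc0,0x78) -> 0x48
vd[5] tail/zero -> 0x00
vd[6] tail/zero -> 0x00
vd[7] tail/zero -> 0x00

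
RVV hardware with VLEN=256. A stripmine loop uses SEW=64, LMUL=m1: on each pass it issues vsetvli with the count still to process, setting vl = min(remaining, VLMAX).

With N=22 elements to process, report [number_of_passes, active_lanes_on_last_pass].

VLMAX = VLEN×LMUL/SEW = 256×1/64 = 4
22 elements at 4/iter → 6 passes, remainder 2 on the last

[iterations, last_vl] = [6, 2]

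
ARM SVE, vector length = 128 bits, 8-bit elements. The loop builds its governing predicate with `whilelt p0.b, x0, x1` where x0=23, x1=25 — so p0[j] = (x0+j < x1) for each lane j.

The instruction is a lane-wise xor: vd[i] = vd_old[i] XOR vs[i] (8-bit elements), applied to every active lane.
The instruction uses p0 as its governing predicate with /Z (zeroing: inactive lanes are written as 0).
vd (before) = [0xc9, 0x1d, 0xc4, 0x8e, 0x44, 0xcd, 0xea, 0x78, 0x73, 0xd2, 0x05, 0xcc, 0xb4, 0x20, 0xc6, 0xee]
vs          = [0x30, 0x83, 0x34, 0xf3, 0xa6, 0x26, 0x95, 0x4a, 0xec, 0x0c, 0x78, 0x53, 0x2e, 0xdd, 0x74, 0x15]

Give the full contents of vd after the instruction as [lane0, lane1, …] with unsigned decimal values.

vd = [249, 158, 0, 0, 0, 0, 0, 0, 0, 0, 0, 0, 0, 0, 0, 0]

register lanes = 128/8 = 16
p0[j] = (23+j < 25); true for j=0..1 → 2 lanes set
lane  0: xor(0xc9,0x30) ⇒ 0xf9
lane  1: xor(0x1d,0x83) ⇒ 0x9e
lane  2: tail/zero ⇒ 0x00
lane  3: tail/zero ⇒ 0x00
lane  4: tail/zero ⇒ 0x00
lane  5: tail/zero ⇒ 0x00
lane  6: tail/zero ⇒ 0x00
lane  7: tail/zero ⇒ 0x00
lane  8: tail/zero ⇒ 0x00
lane  9: tail/zero ⇒ 0x00
lane 10: tail/zero ⇒ 0x00
lane 11: tail/zero ⇒ 0x00
lane 12: tail/zero ⇒ 0x00
lane 13: tail/zero ⇒ 0x00
lane 14: tail/zero ⇒ 0x00
lane 15: tail/zero ⇒ 0x00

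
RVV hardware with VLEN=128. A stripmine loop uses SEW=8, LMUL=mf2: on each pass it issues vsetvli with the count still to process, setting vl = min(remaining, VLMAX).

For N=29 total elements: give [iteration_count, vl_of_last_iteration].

VLMAX = (128 × 1/2) / 8 = 8 lanes
29 elements at 8/iter → 4 passes, remainder 5 on the last

[iterations, last_vl] = [4, 5]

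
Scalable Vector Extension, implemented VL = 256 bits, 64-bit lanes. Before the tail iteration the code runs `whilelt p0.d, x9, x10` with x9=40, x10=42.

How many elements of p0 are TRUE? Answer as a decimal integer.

vl = 2

lane count: 256 div 64 = 4
p0[j] = (40+j < 42); true for j=0..1 → 2 lanes set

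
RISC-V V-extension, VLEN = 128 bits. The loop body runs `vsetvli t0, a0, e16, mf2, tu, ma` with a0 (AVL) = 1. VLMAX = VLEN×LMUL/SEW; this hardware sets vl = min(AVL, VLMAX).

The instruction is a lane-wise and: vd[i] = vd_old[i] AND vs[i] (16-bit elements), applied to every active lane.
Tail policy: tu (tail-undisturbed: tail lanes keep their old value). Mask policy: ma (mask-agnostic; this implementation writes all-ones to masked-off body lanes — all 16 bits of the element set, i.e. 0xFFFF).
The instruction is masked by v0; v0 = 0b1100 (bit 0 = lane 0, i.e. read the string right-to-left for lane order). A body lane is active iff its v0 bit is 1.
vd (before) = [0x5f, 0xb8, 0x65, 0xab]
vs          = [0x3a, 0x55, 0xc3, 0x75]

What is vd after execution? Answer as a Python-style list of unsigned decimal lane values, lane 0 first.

vd = [65535, 184, 101, 171]

VLMAX = VLEN×LMUL/SEW = 128×1/2/16 = 4
AVL=1 ≤ VLMAX=4, so vl = 1
[0] mask-off/ones = 0xffff
[1] tail/keep = 0xb8
[2] tail/keep = 0x65
[3] tail/keep = 0xab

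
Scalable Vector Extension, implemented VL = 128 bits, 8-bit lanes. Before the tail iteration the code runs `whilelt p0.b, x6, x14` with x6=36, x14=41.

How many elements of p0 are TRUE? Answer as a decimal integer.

vl = 5

register lanes = 128/8 = 16
p0[j] = (36+j < 41); true for j=0..4 → 5 lanes set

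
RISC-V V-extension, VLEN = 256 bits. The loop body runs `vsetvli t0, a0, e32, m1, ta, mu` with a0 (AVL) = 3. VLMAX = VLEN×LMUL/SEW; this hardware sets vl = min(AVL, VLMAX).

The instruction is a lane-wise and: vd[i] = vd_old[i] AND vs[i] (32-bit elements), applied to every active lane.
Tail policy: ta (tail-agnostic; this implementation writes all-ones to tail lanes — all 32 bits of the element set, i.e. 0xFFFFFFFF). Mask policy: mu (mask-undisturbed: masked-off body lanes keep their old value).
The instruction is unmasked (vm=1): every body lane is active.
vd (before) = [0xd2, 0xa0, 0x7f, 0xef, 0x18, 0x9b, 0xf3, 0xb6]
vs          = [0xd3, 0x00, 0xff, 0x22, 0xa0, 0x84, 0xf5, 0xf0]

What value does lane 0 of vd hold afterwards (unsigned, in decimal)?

vd[0] = 210

lanes per group: 256·1/32 = 8
vl ← min(3, 8) = 3
[0] and(0xd2,0xd3) = 0xd2
[1] and(0xa0,0x00) = 0x00
[2] and(0x7f,0xff) = 0x7f
[3] tail/ones = 0xffffffff
[4] tail/ones = 0xffffffff
[5] tail/ones = 0xffffffff
[6] tail/ones = 0xffffffff
[7] tail/ones = 0xffffffff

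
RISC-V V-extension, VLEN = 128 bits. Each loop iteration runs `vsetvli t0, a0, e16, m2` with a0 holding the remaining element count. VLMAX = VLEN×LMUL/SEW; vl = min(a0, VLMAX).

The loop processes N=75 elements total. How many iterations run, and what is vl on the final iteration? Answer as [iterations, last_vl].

[iterations, last_vl] = [5, 11]

VLMAX = VLEN×LMUL/SEW = 128×2/16 = 16
75 elements at 16/iter → 5 passes, remainder 11 on the last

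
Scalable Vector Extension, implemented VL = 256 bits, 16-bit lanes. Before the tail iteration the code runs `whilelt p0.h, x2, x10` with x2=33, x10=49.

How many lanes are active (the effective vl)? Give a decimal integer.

vl = 16

register lanes = 256/16 = 16
p0[j] = (33+j < 49); true for j=0..15 → 16 lanes set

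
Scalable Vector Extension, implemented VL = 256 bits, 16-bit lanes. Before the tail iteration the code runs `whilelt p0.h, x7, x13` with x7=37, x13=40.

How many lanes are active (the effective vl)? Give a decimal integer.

vl = 3

register lanes = 256/16 = 16
whilelt: lane j active iff 37+j < 40 → j < 3 → 3 active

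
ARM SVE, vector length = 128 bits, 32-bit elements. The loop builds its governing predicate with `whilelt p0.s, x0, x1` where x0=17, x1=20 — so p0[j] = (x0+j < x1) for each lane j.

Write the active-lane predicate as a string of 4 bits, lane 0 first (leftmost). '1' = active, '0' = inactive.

predicate = 1110

lane count: 128 div 32 = 4
p0[j] = (17+j < 20); true for j=0..2 → 3 lanes set
bits (lane 0 leftmost): 1110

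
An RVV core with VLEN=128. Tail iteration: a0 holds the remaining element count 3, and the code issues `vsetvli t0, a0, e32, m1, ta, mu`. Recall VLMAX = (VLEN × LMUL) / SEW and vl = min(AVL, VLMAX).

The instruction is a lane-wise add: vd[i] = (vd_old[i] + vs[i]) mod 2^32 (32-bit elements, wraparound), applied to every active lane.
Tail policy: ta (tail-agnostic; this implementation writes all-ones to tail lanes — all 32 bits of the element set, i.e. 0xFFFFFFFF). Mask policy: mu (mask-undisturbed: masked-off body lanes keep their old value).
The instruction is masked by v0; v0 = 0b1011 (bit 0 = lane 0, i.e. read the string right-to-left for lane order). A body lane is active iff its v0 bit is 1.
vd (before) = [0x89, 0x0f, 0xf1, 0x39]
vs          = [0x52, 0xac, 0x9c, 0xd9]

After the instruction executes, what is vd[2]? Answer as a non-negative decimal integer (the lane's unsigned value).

vd[2] = 241

lanes per group: 128·1/32 = 4
AVL=3 ≤ VLMAX=4, so vl = 3
[0] add(0x89,0x52) = 0xdb
[1] add(0x0f,0xac) = 0xbb
[2] mask-off/keep = 0xf1
[3] tail/ones = 0xffffffff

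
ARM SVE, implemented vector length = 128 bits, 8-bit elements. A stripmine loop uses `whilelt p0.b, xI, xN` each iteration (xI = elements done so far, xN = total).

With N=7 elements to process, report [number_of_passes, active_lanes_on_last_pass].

[iterations, last_vl] = [1, 7]

lane count: 128 div 8 = 16
N=7: ⌈7/16⌉ = 1 iters; last vl = 7 − 0×16 = 7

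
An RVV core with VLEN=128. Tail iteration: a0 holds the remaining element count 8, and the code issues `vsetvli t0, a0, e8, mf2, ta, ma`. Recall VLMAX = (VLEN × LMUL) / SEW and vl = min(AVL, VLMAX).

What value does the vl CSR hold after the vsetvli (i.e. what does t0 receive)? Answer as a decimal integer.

vl = 8

lanes per group: 128·1/2/8 = 8
vl = min(AVL, VLMAX) = min(8, 8) = 8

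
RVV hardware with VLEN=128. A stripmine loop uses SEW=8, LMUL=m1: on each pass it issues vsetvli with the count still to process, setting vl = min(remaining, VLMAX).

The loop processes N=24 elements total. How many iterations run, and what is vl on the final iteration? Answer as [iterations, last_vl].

VLMAX = VLEN×LMUL/SEW = 128×1/8 = 16
iterations = ceil(24/16) = 2; final-pass vl = 8

[iterations, last_vl] = [2, 8]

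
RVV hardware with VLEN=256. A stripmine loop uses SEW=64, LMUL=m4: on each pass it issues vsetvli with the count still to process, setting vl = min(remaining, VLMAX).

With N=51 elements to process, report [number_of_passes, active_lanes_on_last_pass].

lanes per group: 256·4/64 = 16
N=51: ⌈51/16⌉ = 4 iters; last vl = 51 − 3×16 = 3

[iterations, last_vl] = [4, 3]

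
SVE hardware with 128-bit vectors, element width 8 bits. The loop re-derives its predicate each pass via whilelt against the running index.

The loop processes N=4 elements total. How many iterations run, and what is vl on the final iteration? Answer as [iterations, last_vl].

[iterations, last_vl] = [1, 4]

lane count: 128 div 8 = 16
4 elements at 16/iter → 1 passes, remainder 4 on the last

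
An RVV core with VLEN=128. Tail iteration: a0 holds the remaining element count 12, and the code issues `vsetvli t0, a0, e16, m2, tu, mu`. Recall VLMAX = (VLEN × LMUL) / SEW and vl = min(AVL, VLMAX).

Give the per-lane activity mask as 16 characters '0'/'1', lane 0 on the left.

predicate = 1111111111110000

VLMAX = VLEN×LMUL/SEW = 128×2/16 = 16
vl = min(AVL, VLMAX) = min(12, 16) = 12
bits (lane 0 leftmost): 1111111111110000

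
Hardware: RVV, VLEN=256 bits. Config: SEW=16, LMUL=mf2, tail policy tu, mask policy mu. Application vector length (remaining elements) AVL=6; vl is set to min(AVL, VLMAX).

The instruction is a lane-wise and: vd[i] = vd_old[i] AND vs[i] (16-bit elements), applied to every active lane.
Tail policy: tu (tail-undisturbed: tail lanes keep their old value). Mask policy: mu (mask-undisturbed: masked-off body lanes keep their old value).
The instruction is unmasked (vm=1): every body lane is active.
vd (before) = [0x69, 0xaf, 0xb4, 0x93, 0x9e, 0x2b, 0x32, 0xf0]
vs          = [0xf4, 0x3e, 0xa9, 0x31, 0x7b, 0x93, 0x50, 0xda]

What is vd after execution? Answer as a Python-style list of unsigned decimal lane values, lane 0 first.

VLMAX = (256 × 1/2) / 16 = 8 lanes
vl ← min(6, 8) = 6
[0] and(0x69,0xf4) = 0x60
[1] and(0xaf,0x3e) = 0x2e
[2] and(0xb4,0xa9) = 0xa0
[3] and(0x93,0x31) = 0x11
[4] and(0x9e,0x7b) = 0x1a
[5] and(0x2b,0x93) = 0x03
[6] tail/keep = 0x32
[7] tail/keep = 0xf0

vd = [96, 46, 160, 17, 26, 3, 50, 240]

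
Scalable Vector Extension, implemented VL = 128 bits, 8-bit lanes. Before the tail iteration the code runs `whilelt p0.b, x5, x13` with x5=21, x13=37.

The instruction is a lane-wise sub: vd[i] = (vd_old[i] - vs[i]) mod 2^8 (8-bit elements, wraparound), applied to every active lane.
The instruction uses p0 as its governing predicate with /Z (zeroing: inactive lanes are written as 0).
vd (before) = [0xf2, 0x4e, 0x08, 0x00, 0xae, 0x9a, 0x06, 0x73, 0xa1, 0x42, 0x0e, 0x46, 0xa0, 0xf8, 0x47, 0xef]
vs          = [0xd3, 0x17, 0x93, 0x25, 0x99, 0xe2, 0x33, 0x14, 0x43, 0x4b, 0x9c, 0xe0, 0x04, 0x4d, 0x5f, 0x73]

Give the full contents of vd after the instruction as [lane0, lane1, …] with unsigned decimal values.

lane count: 128 div 8 = 16
active while 21+j < 37, i.e. j ∈ [0,16) capped at 16 ⇒ 16
vd[0] sub(0xf2,0xd3) -> 0x1f
vd[1] sub(0x4e,0x17) -> 0x37
vd[2] sub(0x08,0x93) -> 0x75
vd[3] sub(0x00,0x25) -> 0xdb
vd[4] sub(0xae,0x99) -> 0x15
vd[5] sub(0x9a,0xe2) -> 0xb8
vd[6] sub(0x06,0x33) -> 0xd3
vd[7] sub(0x73,0x14) -> 0x5f
vd[8] sub(0xa1,0x43) -> 0x5e
vd[9] sub(0x42,0x4b) -> 0xf7
vd[10] sub(0x0e,0x9c) -> 0x72
vd[11] sub(0x46,0xe0) -> 0x66
vd[12] sub(0xa0,0x04) -> 0x9c
vd[13] sub(0xf8,0x4d) -> 0xab
vd[14] sub(0x47,0x5f) -> 0xe8
vd[15] sub(0xef,0x73) -> 0x7c

vd = [31, 55, 117, 219, 21, 184, 211, 95, 94, 247, 114, 102, 156, 171, 232, 124]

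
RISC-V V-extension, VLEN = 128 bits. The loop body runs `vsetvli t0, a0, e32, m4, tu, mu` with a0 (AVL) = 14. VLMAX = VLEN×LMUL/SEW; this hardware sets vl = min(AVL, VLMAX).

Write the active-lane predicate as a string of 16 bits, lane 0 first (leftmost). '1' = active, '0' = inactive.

VLMAX = VLEN×LMUL/SEW = 128×4/32 = 16
vl ← min(14, 16) = 14
bits (lane 0 leftmost): 1111111111111100

predicate = 1111111111111100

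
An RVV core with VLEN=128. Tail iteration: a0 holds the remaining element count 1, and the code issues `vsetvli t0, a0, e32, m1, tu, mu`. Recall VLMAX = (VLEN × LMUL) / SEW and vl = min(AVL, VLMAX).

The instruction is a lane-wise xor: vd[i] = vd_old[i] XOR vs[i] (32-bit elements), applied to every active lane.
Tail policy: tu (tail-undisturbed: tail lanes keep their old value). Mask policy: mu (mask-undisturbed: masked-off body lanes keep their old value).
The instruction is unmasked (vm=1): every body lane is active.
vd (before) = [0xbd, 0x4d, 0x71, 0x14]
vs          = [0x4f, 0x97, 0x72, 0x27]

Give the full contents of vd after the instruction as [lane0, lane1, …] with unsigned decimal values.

vd = [242, 77, 113, 20]

VLMAX = (128 × 1) / 32 = 4 lanes
vl ← min(1, 4) = 1
[0] xor(0xbd,0x4f) = 0xf2
[1] tail/keep = 0x4d
[2] tail/keep = 0x71
[3] tail/keep = 0x14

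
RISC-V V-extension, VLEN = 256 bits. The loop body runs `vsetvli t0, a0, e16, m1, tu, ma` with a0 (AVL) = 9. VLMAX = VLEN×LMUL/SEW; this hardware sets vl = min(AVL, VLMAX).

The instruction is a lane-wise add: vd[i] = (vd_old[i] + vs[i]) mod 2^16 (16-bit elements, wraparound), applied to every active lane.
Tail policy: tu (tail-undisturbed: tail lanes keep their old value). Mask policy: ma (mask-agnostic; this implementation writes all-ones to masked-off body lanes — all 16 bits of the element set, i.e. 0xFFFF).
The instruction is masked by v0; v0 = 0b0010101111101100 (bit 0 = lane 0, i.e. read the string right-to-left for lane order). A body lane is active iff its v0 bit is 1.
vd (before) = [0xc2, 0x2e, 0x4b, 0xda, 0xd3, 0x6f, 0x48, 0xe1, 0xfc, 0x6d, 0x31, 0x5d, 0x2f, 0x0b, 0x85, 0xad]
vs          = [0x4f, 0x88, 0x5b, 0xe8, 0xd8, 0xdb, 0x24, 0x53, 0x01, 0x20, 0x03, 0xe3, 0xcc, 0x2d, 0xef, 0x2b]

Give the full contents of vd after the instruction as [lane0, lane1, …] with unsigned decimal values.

VLMAX = VLEN×LMUL/SEW = 256×1/16 = 16
vl = min(AVL, VLMAX) = min(9, 16) = 9
lane  0: mask-off/ones ⇒ 0xffff
lane  1: mask-off/ones ⇒ 0xffff
lane  2: add(0x4b,0x5b) ⇒ 0xa6
lane  3: add(0xda,0xe8) ⇒ 0x1c2
lane  4: mask-off/ones ⇒ 0xffff
lane  5: add(0x6f,0xdb) ⇒ 0x14a
lane  6: add(0x48,0x24) ⇒ 0x6c
lane  7: add(0xe1,0x53) ⇒ 0x134
lane  8: add(0xfc,0x01) ⇒ 0xfd
lane  9: tail/keep ⇒ 0x6d
lane 10: tail/keep ⇒ 0x31
lane 11: tail/keep ⇒ 0x5d
lane 12: tail/keep ⇒ 0x2f
lane 13: tail/keep ⇒ 0x0b
lane 14: tail/keep ⇒ 0x85
lane 15: tail/keep ⇒ 0xad

vd = [65535, 65535, 166, 450, 65535, 330, 108, 308, 253, 109, 49, 93, 47, 11, 133, 173]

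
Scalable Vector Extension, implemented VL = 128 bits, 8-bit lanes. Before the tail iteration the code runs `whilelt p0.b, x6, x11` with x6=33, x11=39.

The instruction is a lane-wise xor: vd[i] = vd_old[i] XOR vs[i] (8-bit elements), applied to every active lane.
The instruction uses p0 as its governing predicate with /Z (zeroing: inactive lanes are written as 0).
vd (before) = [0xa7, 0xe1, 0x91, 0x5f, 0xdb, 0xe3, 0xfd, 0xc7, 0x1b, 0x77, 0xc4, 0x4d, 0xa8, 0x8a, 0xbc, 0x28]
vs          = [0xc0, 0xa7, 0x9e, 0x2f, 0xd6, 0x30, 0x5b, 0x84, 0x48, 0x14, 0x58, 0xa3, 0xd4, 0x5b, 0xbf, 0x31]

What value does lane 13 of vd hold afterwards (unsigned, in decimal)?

vd[13] = 0

128-bit reg / 8-bit elem → 16 lanes
active while 33+j < 39, i.e. j ∈ [0,6) capped at 16 ⇒ 6
lane  0: xor(0xa7,0xc0) ⇒ 0x67
lane  1: xor(0xe1,0xa7) ⇒ 0x46
lane  2: xor(0x91,0x9e) ⇒ 0x0f
lane  3: xor(0x5f,0x2f) ⇒ 0x70
lane  4: xor(0xdb,0xd6) ⇒ 0x0d
lane  5: xor(0xe3,0x30) ⇒ 0xd3
lane  6: tail/zero ⇒ 0x00
lane  7: tail/zero ⇒ 0x00
lane  8: tail/zero ⇒ 0x00
lane  9: tail/zero ⇒ 0x00
lane 10: tail/zero ⇒ 0x00
lane 11: tail/zero ⇒ 0x00
lane 12: tail/zero ⇒ 0x00
lane 13: tail/zero ⇒ 0x00
lane 14: tail/zero ⇒ 0x00
lane 15: tail/zero ⇒ 0x00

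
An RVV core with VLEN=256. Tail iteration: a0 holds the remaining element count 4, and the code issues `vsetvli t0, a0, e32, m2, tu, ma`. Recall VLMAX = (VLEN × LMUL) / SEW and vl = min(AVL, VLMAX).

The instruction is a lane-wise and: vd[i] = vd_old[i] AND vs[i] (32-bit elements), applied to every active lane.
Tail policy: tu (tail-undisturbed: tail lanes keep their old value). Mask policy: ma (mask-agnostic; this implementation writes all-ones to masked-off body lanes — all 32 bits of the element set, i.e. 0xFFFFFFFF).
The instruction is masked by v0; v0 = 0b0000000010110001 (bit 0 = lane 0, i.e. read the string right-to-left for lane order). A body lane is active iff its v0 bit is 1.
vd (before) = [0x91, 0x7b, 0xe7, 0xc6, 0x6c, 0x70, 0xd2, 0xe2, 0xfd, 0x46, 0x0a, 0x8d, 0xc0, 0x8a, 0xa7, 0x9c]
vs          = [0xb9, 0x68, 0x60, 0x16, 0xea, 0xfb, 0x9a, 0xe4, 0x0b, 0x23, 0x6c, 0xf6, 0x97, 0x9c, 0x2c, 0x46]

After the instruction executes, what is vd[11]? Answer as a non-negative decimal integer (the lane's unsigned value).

lanes per group: 256·2/32 = 16
vl = min(AVL, VLMAX) = min(4, 16) = 4
  i=0: and(0x91,0xb9) → 145
  i=1: mask-off/ones → 4294967295
  i=2: mask-off/ones → 4294967295
  i=3: mask-off/ones → 4294967295
  i=4: tail/keep → 108
  i=5: tail/keep → 112
  i=6: tail/keep → 210
  i=7: tail/keep → 226
  i=8: tail/keep → 253
  i=9: tail/keep → 70
  i=10: tail/keep → 10
  i=11: tail/keep → 141
  i=12: tail/keep → 192
  i=13: tail/keep → 138
  i=14: tail/keep → 167
  i=15: tail/keep → 156

vd[11] = 141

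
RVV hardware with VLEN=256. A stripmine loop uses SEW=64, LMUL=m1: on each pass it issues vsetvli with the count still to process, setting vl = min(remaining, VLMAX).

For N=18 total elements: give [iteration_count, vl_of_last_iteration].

[iterations, last_vl] = [5, 2]

VLMAX = (256 × 1) / 64 = 4 lanes
N=18: ⌈18/4⌉ = 5 iters; last vl = 18 − 4×4 = 2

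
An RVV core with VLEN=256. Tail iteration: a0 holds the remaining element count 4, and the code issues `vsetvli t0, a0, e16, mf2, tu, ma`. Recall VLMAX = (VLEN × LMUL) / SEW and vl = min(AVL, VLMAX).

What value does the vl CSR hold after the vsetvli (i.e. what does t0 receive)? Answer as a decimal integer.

VLMAX = (256 × 1/2) / 16 = 8 lanes
AVL=4 ≤ VLMAX=8, so vl = 4

vl = 4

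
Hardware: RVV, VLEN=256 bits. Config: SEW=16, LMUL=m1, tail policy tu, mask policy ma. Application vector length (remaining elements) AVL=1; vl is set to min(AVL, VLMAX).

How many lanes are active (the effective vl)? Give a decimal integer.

lanes per group: 256·1/16 = 16
vl ← min(1, 16) = 1

vl = 1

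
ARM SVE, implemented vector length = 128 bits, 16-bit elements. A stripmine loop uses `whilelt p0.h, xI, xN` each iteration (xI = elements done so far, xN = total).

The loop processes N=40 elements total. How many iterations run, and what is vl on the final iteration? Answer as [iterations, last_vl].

128-bit reg / 16-bit elem → 8 lanes
iterations = ceil(40/8) = 5; final-pass vl = 8

[iterations, last_vl] = [5, 8]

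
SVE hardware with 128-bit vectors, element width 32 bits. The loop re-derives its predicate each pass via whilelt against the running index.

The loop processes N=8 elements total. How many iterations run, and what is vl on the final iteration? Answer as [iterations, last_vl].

[iterations, last_vl] = [2, 4]

register lanes = 128/32 = 4
N=8: ⌈8/4⌉ = 2 iters; last vl = 8 − 1×4 = 4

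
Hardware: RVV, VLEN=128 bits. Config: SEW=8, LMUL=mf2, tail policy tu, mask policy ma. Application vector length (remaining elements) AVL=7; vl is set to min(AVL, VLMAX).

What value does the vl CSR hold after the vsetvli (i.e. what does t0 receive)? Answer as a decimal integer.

vl = 7

lanes per group: 128·1/2/8 = 8
AVL=7 ≤ VLMAX=8, so vl = 7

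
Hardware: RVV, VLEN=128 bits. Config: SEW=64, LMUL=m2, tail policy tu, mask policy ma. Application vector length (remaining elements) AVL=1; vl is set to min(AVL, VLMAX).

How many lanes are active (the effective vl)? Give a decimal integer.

vl = 1

VLMAX = VLEN×LMUL/SEW = 128×2/64 = 4
vl ← min(1, 4) = 1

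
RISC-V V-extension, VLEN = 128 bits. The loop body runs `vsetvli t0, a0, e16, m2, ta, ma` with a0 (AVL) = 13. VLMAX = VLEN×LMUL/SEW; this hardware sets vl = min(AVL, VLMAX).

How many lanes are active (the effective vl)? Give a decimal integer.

vl = 13

VLMAX = (128 × 2) / 16 = 16 lanes
AVL=13 ≤ VLMAX=16, so vl = 13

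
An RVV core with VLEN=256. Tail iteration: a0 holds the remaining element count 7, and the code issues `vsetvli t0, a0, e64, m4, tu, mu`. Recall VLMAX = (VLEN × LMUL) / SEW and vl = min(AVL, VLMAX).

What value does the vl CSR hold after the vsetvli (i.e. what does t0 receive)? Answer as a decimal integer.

lanes per group: 256·4/64 = 16
vl = min(AVL, VLMAX) = min(7, 16) = 7

vl = 7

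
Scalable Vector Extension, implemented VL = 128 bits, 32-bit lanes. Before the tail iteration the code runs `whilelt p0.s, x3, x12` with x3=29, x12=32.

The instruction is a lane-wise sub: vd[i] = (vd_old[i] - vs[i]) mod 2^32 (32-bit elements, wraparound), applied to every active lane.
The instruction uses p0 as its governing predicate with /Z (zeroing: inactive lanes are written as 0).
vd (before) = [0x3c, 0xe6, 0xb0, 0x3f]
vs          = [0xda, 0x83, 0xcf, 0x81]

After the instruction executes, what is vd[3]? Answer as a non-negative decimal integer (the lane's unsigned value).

register lanes = 128/32 = 4
active while 29+j < 32, i.e. j ∈ [0,3) capped at 4 ⇒ 3
[0] sub(0x3c,0xda) = 0xffffff62
[1] sub(0xe6,0x83) = 0x63
[2] sub(0xb0,0xcf) = 0xffffffe1
[3] tail/zero = 0x00

vd[3] = 0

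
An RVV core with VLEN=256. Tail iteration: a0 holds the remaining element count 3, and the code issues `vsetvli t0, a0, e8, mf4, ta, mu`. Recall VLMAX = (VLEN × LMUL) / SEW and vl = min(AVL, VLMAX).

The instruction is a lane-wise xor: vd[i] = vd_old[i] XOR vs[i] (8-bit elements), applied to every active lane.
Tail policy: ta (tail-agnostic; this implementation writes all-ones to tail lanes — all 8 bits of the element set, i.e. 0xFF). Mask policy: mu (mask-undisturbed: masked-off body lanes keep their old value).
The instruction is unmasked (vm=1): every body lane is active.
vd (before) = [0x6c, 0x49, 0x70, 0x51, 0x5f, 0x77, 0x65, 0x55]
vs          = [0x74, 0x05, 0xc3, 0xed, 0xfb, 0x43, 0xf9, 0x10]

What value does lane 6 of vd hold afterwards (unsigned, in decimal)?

lanes per group: 256·1/4/8 = 8
AVL=3 ≤ VLMAX=8, so vl = 3
[0] xor(0x6c,0x74) = 0x18
[1] xor(0x49,0x05) = 0x4c
[2] xor(0x70,0xc3) = 0xb3
[3] tail/ones = 0xff
[4] tail/ones = 0xff
[5] tail/ones = 0xff
[6] tail/ones = 0xff
[7] tail/ones = 0xff

vd[6] = 255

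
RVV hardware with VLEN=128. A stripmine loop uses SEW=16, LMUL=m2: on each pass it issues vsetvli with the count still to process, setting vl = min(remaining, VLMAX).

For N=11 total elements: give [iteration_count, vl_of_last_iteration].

VLMAX = VLEN×LMUL/SEW = 128×2/16 = 16
N=11: ⌈11/16⌉ = 1 iters; last vl = 11 − 0×16 = 11

[iterations, last_vl] = [1, 11]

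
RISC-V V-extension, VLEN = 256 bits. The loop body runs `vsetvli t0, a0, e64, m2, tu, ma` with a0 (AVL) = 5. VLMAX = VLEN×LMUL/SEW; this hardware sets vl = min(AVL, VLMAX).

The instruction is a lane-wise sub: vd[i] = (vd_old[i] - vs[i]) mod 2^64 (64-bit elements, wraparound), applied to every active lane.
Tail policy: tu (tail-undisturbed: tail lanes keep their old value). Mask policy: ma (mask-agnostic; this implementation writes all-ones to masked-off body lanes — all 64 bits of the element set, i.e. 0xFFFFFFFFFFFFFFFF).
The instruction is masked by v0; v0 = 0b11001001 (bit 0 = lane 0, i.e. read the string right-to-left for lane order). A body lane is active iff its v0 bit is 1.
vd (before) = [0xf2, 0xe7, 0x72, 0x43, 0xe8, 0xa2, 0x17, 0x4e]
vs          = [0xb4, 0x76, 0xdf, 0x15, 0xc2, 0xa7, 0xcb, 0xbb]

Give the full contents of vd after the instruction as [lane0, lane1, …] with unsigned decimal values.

vd = [62, 18446744073709551615, 18446744073709551615, 46, 18446744073709551615, 162, 23, 78]

VLMAX = (256 × 2) / 64 = 8 lanes
vl ← min(5, 8) = 5
[0] sub(0xf2,0xb4) = 0x3e
[1] mask-off/ones = 0xffffffffffffffff
[2] mask-off/ones = 0xffffffffffffffff
[3] sub(0x43,0x15) = 0x2e
[4] mask-off/ones = 0xffffffffffffffff
[5] tail/keep = 0xa2
[6] tail/keep = 0x17
[7] tail/keep = 0x4e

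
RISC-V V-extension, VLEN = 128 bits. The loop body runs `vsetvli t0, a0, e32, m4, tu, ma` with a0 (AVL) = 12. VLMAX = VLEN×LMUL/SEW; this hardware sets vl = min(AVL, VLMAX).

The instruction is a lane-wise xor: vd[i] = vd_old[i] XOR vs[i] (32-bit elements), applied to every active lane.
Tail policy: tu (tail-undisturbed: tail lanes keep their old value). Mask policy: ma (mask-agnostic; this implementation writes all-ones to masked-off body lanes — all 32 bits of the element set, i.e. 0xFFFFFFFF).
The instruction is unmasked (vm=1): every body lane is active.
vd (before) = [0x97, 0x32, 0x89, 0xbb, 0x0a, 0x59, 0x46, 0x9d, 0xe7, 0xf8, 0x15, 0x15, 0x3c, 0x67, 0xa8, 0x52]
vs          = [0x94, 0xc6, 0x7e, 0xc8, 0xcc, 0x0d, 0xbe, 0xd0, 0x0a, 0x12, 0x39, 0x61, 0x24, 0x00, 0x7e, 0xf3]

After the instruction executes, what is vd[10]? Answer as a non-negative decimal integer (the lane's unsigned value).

lanes per group: 128·4/32 = 16
vl = min(AVL, VLMAX) = min(12, 16) = 12
lane  0: xor(0x97,0x94) ⇒ 0x03
lane  1: xor(0x32,0xc6) ⇒ 0xf4
lane  2: xor(0x89,0x7e) ⇒ 0xf7
lane  3: xor(0xbb,0xc8) ⇒ 0x73
lane  4: xor(0x0a,0xcc) ⇒ 0xc6
lane  5: xor(0x59,0x0d) ⇒ 0x54
lane  6: xor(0x46,0xbe) ⇒ 0xf8
lane  7: xor(0x9d,0xd0) ⇒ 0x4d
lane  8: xor(0xe7,0x0a) ⇒ 0xed
lane  9: xor(0xf8,0x12) ⇒ 0xea
lane 10: xor(0x15,0x39) ⇒ 0x2c
lane 11: xor(0x15,0x61) ⇒ 0x74
lane 12: tail/keep ⇒ 0x3c
lane 13: tail/keep ⇒ 0x67
lane 14: tail/keep ⇒ 0xa8
lane 15: tail/keep ⇒ 0x52

vd[10] = 44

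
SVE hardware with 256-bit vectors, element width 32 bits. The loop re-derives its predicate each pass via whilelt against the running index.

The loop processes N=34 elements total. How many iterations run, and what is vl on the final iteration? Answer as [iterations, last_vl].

[iterations, last_vl] = [5, 2]

register lanes = 256/32 = 8
N=34: ⌈34/8⌉ = 5 iters; last vl = 34 − 4×8 = 2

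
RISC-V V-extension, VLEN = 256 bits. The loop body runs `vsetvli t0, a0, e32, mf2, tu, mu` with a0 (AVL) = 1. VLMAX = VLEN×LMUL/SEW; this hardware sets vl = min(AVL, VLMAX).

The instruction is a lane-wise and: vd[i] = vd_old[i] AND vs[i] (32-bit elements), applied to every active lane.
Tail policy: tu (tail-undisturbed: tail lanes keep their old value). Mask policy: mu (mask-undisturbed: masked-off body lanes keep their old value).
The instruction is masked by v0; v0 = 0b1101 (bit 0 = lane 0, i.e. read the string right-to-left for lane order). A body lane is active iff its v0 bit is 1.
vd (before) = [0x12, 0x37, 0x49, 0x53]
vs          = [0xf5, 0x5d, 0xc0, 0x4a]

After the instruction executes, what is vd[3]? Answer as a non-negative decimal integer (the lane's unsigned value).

vd[3] = 83

VLMAX = (256 × 1/2) / 32 = 4 lanes
AVL=1 ≤ VLMAX=4, so vl = 1
vd[0] and(0x12,0xf5) -> 0x10
vd[1] tail/keep -> 0x37
vd[2] tail/keep -> 0x49
vd[3] tail/keep -> 0x53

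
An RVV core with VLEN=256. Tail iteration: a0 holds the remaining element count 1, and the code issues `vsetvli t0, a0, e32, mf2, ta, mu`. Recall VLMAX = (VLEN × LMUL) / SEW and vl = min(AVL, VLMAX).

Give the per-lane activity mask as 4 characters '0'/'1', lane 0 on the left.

predicate = 1000

lanes per group: 256·1/2/32 = 4
vl = min(AVL, VLMAX) = min(1, 4) = 1
bits (lane 0 leftmost): 1000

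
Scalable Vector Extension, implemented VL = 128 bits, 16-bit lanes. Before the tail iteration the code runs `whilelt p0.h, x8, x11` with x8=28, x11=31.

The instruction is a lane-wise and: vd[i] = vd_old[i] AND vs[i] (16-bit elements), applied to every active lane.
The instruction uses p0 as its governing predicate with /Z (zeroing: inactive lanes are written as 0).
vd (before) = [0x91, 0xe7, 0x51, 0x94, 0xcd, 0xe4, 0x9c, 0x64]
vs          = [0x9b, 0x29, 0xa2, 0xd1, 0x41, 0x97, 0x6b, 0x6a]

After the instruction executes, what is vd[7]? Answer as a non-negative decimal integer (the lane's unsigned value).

register lanes = 128/16 = 8
p0[j] = (28+j < 31); true for j=0..2 → 3 lanes set
  i=0: and(0x91,0x9b) → 145
  i=1: and(0xe7,0x29) → 33
  i=2: and(0x51,0xa2) → 0
  i=3: tail/zero → 0
  i=4: tail/zero → 0
  i=5: tail/zero → 0
  i=6: tail/zero → 0
  i=7: tail/zero → 0

vd[7] = 0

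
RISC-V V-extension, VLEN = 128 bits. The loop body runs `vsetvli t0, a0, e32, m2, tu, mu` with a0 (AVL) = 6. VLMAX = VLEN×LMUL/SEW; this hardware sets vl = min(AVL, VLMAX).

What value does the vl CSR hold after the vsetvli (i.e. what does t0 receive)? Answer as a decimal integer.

lanes per group: 128·2/32 = 8
AVL=6 ≤ VLMAX=8, so vl = 6

vl = 6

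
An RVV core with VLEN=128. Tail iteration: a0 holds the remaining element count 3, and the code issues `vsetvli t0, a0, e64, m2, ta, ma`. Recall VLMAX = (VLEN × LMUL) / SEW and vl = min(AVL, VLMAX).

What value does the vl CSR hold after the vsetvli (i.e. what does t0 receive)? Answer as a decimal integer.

vl = 3

VLMAX = VLEN×LMUL/SEW = 128×2/64 = 4
vl = min(AVL, VLMAX) = min(3, 4) = 3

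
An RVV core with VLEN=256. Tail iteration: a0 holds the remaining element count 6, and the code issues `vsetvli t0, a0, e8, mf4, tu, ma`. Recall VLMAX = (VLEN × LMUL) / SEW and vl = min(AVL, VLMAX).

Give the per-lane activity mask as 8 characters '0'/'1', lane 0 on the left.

predicate = 11111100

VLMAX = (256 × 1/4) / 8 = 8 lanes
AVL=6 ≤ VLMAX=8, so vl = 6
bits (lane 0 leftmost): 11111100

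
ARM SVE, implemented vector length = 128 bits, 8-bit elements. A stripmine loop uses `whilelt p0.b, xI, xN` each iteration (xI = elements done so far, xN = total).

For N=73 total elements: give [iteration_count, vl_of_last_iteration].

lane count: 128 div 8 = 16
iterations = ceil(73/16) = 5; final-pass vl = 9

[iterations, last_vl] = [5, 9]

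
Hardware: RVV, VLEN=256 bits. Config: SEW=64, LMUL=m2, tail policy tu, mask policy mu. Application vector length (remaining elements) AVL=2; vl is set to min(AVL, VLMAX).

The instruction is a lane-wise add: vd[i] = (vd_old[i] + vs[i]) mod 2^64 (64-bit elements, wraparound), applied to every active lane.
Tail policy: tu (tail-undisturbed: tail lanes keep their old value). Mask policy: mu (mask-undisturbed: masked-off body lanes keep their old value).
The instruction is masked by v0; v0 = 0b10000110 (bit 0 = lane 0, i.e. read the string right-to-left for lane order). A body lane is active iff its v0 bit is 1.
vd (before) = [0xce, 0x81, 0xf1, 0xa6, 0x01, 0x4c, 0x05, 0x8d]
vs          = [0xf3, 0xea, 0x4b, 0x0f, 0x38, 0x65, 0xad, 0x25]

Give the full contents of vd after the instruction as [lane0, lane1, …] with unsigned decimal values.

lanes per group: 256·2/64 = 8
vl ← min(2, 8) = 2
vd[0] mask-off/keep -> 0xce
vd[1] add(0x81,0xea) -> 0x16b
vd[2] tail/keep -> 0xf1
vd[3] tail/keep -> 0xa6
vd[4] tail/keep -> 0x01
vd[5] tail/keep -> 0x4c
vd[6] tail/keep -> 0x05
vd[7] tail/keep -> 0x8d

vd = [206, 363, 241, 166, 1, 76, 5, 141]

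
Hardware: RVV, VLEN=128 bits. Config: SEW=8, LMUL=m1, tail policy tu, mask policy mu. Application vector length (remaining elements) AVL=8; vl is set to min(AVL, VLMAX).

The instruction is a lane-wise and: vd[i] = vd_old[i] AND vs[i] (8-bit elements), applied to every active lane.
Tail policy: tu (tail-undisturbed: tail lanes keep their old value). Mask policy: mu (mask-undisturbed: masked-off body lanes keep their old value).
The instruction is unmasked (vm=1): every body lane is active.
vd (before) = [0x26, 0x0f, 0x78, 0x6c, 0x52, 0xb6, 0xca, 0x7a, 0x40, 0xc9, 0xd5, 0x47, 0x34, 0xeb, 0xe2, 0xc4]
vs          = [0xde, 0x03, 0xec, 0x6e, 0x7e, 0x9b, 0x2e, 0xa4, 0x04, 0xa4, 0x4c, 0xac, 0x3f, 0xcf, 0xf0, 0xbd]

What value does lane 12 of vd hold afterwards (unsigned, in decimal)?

VLMAX = (128 × 1) / 8 = 16 lanes
AVL=8 ≤ VLMAX=16, so vl = 8
vd[0] and(0x26,0xde) -> 0x06
vd[1] and(0x0f,0x03) -> 0x03
vd[2] and(0x78,0xec) -> 0x68
vd[3] and(0x6c,0x6e) -> 0x6c
vd[4] and(0x52,0x7e) -> 0x52
vd[5] and(0xb6,0x9b) -> 0x92
vd[6] and(0xca,0x2e) -> 0x0a
vd[7] and(0x7a,0xa4) -> 0x20
vd[8] tail/keep -> 0x40
vd[9] tail/keep -> 0xc9
vd[10] tail/keep -> 0xd5
vd[11] tail/keep -> 0x47
vd[12] tail/keep -> 0x34
vd[13] tail/keep -> 0xeb
vd[14] tail/keep -> 0xe2
vd[15] tail/keep -> 0xc4

vd[12] = 52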